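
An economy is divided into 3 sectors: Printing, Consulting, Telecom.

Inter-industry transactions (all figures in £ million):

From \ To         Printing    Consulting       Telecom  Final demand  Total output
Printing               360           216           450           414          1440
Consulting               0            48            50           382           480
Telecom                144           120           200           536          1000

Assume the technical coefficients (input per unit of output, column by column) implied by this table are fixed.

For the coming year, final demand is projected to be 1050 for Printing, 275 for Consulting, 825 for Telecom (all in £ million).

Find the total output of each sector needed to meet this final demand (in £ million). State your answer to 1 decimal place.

Technical coefficients a_ij = z_ij / X_j:
  a_11 = 360/1440 = 0.25, a_21 = 0/1440 = 0.00, a_31 = 144/1440 = 0.10
  a_12 = 216/480 = 0.45, a_22 = 48/480 = 0.10, a_32 = 120/480 = 0.25
  a_13 = 450/1000 = 0.45, a_23 = 50/1000 = 0.05, a_33 = 200/1000 = 0.20
I − A =
  [   0.75    -0.45    -0.45]
  [   0.00     0.90    -0.05]
  [  -0.10    -0.25     0.80]
Cofactors of I−A, C_ij = (−1)^(i+j)·(minor ij) (rows/columns in the sector order above):
  C_11 = (0.90)(0.80) − (-0.05)(-0.25) = 0.7075
  C_12 = −[(0.00)(0.80) − (-0.05)(-0.10)] = 0.0050
  C_13 = (0.00)(-0.25) − (0.90)(-0.10) = 0.0900
  C_21 = −[(-0.45)(0.80) − (-0.45)(-0.25)] = 0.4725
  C_22 = (0.75)(0.80) − (-0.45)(-0.10) = 0.5550
  C_23 = −[(0.75)(-0.25) − (-0.45)(-0.10)] = 0.2325
  C_31 = (-0.45)(-0.05) − (-0.45)(0.90) = 0.4275
  C_32 = −[(0.75)(-0.05) − (-0.45)(0.00)] = 0.0375
  C_33 = (0.75)(0.90) − (-0.45)(0.00) = 0.6750
det(I−A) = Σ_j (I−A)_1j·C_1j = (0.75)(0.7075) + (-0.45)(0.0050) + (-0.45)(0.0900) = 0.487875
adj(I−A) = Cᵀ =
  [ 0.7075   0.4725   0.4275]
  [ 0.0050   0.5550   0.0375]
  [ 0.0900   0.2325   0.6750]
(I − A)⁻¹ = adj(I−A) / det(I−A) ≈
  [   1.4502     0.9685     0.8762]
  [   0.0102     1.1376     0.0769]
  [   0.1845     0.4766     1.3836]
x = (I − A)⁻¹ d = adj(I−A)·d / det(I−A), with det(I−A) = 0.487875:
  x_1 = (0.7075·1050 + 0.4725·275 + 0.4275·825) / 0.487875 = 1225.50 / 0.487875 ≈ 2511.9
  x_2 = (0.0050·1050 + 0.5550·275 + 0.0375·825) / 0.487875 = 188.8125 / 0.487875 ≈ 387.0
  x_3 = (0.0900·1050 + 0.2325·275 + 0.6750·825) / 0.487875 = 715.3125 / 0.487875 ≈ 1466.2

x_1 = 2511.9, x_2 = 387.0, x_3 = 1466.2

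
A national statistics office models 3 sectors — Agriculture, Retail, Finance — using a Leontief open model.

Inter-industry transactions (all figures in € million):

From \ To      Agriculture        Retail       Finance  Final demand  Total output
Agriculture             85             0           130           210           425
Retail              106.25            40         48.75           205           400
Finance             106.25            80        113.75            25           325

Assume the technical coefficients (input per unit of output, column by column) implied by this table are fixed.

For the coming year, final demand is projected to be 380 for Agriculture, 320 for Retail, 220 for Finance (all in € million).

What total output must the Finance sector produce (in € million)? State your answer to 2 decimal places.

Technical coefficients a_ij = z_ij / X_j:
  a_11 = 85/425 = 0.20, a_21 = 106.25/425 = 0.25, a_31 = 106.25/425 = 0.25
  a_12 = 0/400 = 0.00, a_22 = 40/400 = 0.10, a_32 = 80/400 = 0.20
  a_13 = 130/325 = 0.40, a_23 = 48.75/325 = 0.15, a_33 = 113.75/325 = 0.35
I − A =
  [   0.80     0.00    -0.40]
  [  -0.25     0.90    -0.15]
  [  -0.25    -0.20     0.65]
Cofactors of I−A, C_ij = (−1)^(i+j)·(minor ij) (rows/columns in the sector order above):
  C_11 = (0.90)(0.65) − (-0.15)(-0.20) = 0.5550
  C_12 = −[(-0.25)(0.65) − (-0.15)(-0.25)] = 0.2000
  C_13 = (-0.25)(-0.20) − (0.90)(-0.25) = 0.2750
  C_21 = −[(0.00)(0.65) − (-0.40)(-0.20)] = 0.0800
  C_22 = (0.80)(0.65) − (-0.40)(-0.25) = 0.4200
  C_23 = −[(0.80)(-0.20) − (0.00)(-0.25)] = 0.1600
  C_31 = (0.00)(-0.15) − (-0.40)(0.90) = 0.3600
  C_32 = −[(0.80)(-0.15) − (-0.40)(-0.25)] = 0.2200
  C_33 = (0.80)(0.90) − (0.00)(-0.25) = 0.7200
det(I−A) = Σ_j (I−A)_1j·C_1j = (0.80)(0.5550) + (0.00)(0.2000) + (-0.40)(0.2750) = 0.3340
adj(I−A) = Cᵀ =
  [ 0.5550   0.0800   0.3600]
  [ 0.2000   0.4200   0.2200]
  [ 0.2750   0.1600   0.7200]
(I − A)⁻¹ = adj(I−A) / det(I−A) ≈
  [   1.6617     0.2395     1.0778]
  [   0.5988     1.2575     0.6587]
  [   0.8234     0.4790     2.1557]
x = (I − A)⁻¹ d = adj(I−A)·d / det(I−A), with det(I−A) = 0.3340:
  x_1 = (0.5550·380 + 0.0800·320 + 0.3600·220) / 0.3340 = 315.70 / 0.3340 ≈ 945.21
  x_2 = (0.2000·380 + 0.4200·320 + 0.2200·220) / 0.3340 = 258.80 / 0.3340 ≈ 774.85
  x_3 = (0.2750·380 + 0.1600·320 + 0.7200·220) / 0.3340 = 314.10 / 0.3340 ≈ 940.42

x_3 = 940.42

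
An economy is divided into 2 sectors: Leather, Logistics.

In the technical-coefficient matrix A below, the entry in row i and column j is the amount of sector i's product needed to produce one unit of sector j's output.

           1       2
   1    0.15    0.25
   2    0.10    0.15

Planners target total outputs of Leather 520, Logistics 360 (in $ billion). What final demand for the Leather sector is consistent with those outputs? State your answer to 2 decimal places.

I − A =
  [   0.85    -0.25]
  [  -0.10     0.85]
d = (I − A) x:
  d_1 = (+0.85)·520 + (-0.25)·360 = 352.00
  d_2 = (-0.10)·520 + (+0.85)·360 = 254.00

d_1 = 352.00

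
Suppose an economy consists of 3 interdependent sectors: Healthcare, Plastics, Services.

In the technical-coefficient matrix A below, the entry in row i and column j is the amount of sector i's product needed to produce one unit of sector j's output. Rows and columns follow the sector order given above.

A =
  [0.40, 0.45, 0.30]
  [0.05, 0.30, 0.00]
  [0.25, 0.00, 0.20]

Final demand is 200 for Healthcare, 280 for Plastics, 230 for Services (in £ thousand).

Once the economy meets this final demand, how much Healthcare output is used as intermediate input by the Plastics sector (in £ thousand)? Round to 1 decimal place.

z_12 = 211.6

I − A =
  [   0.60    -0.45    -0.30]
  [  -0.05     0.70     0.00]
  [  -0.25     0.00     0.80]
Cofactors of I−A, C_ij = (−1)^(i+j)·(minor ij) (rows/columns in the sector order above):
  C_11 = (0.70)(0.80) − (0.00)(0.00) = 0.5600
  C_12 = −[(-0.05)(0.80) − (0.00)(-0.25)] = 0.0400
  C_13 = (-0.05)(0.00) − (0.70)(-0.25) = 0.1750
  C_21 = −[(-0.45)(0.80) − (-0.30)(0.00)] = 0.3600
  C_22 = (0.60)(0.80) − (-0.30)(-0.25) = 0.4050
  C_23 = −[(0.60)(0.00) − (-0.45)(-0.25)] = 0.1125
  C_31 = (-0.45)(0.00) − (-0.30)(0.70) = 0.2100
  C_32 = −[(0.60)(0.00) − (-0.30)(-0.05)] = 0.0150
  C_33 = (0.60)(0.70) − (-0.45)(-0.05) = 0.3975
det(I−A) = Σ_j (I−A)_1j·C_1j = (0.60)(0.5600) + (-0.45)(0.0400) + (-0.30)(0.1750) = 0.2655
adj(I−A) = Cᵀ =
  [ 0.5600   0.3600   0.2100]
  [ 0.0400   0.4050   0.0150]
  [ 0.1750   0.1125   0.3975]
(I − A)⁻¹ = adj(I−A) / det(I−A) ≈
  [   2.1092     1.3559     0.7910]
  [   0.1507     1.5254     0.0565]
  [   0.6591     0.4237     1.4972]
First solve x = (I − A)⁻¹ d = adj(I−A)·d / det(I−A); in particular x_2 = (0.0400·200 + 0.4050·280 + 0.0150·230) / 0.2655 = 124.85 / 0.2655 ≈ 470.245.
Intermediate flow from 1 to 2: z_12 = a_12 · x_2 = 0.45 × 124.85 / 0.2655 = 56.1825 / 0.2655 ≈ 211.6.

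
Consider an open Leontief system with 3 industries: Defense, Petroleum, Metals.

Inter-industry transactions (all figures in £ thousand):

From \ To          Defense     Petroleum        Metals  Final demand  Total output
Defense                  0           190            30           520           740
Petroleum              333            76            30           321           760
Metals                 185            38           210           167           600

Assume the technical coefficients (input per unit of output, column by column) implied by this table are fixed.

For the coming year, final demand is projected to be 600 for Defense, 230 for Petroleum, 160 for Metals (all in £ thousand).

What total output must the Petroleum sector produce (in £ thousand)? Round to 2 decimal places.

Technical coefficients a_ij = z_ij / X_j:
  a_DD = 0/740 = 0.00, a_PD = 333/740 = 0.45, a_MD = 185/740 = 0.25
  a_DP = 190/760 = 0.25, a_PP = 76/760 = 0.10, a_MP = 38/760 = 0.05
  a_DM = 30/600 = 0.05, a_PM = 30/600 = 0.05, a_MM = 210/600 = 0.35
I − A =
  [   1.00    -0.25    -0.05]
  [  -0.45     0.90    -0.05]
  [  -0.25    -0.05     0.65]
Cofactors of I−A, C_ij = (−1)^(i+j)·(minor ij) (rows/columns in the sector order above):
  C_11 = (0.90)(0.65) − (-0.05)(-0.05) = 0.5825
  C_12 = −[(-0.45)(0.65) − (-0.05)(-0.25)] = 0.3050
  C_13 = (-0.45)(-0.05) − (0.90)(-0.25) = 0.2475
  C_21 = −[(-0.25)(0.65) − (-0.05)(-0.05)] = 0.1650
  C_22 = (1.00)(0.65) − (-0.05)(-0.25) = 0.6375
  C_23 = −[(1.00)(-0.05) − (-0.25)(-0.25)] = 0.1125
  C_31 = (-0.25)(-0.05) − (-0.05)(0.90) = 0.0575
  C_32 = −[(1.00)(-0.05) − (-0.05)(-0.45)] = 0.0725
  C_33 = (1.00)(0.90) − (-0.25)(-0.45) = 0.7875
det(I−A) = Σ_j (I−A)_1j·C_1j = (1.00)(0.5825) + (-0.25)(0.3050) + (-0.05)(0.2475) = 0.493875
adj(I−A) = Cᵀ =
  [ 0.5825   0.1650   0.0575]
  [ 0.3050   0.6375   0.0725]
  [ 0.2475   0.1125   0.7875]
(I − A)⁻¹ = adj(I−A) / det(I−A) ≈
  [   1.1794     0.3341     0.1164]
  [   0.6176     1.2908     0.1468]
  [   0.5011     0.2278     1.5945]
x = (I − A)⁻¹ d = adj(I−A)·d / det(I−A), with det(I−A) = 0.493875:
  x_D = (0.5825·600 + 0.1650·230 + 0.0575·160) / 0.493875 = 396.65 / 0.493875 ≈ 803.14
  x_P = (0.3050·600 + 0.6375·230 + 0.0725·160) / 0.493875 = 341.225 / 0.493875 ≈ 690.91
  x_M = (0.2475·600 + 0.1125·230 + 0.7875·160) / 0.493875 = 300.375 / 0.493875 ≈ 608.20

x_P = 690.91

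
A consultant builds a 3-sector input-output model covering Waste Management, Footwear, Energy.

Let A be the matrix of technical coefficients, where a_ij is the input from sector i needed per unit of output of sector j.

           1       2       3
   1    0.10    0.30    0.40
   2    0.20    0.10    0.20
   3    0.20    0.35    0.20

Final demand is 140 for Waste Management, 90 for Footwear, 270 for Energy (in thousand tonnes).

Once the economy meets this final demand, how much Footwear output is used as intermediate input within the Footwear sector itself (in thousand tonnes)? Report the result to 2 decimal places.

I − A =
  [   0.90    -0.30    -0.40]
  [  -0.20     0.90    -0.20]
  [  -0.20    -0.35     0.80]
Cofactors of I−A, C_ij = (−1)^(i+j)·(minor ij) (rows/columns in the sector order above):
  C_11 = (0.90)(0.80) − (-0.20)(-0.35) = 0.6500
  C_12 = −[(-0.20)(0.80) − (-0.20)(-0.20)] = 0.2000
  C_13 = (-0.20)(-0.35) − (0.90)(-0.20) = 0.2500
  C_21 = −[(-0.30)(0.80) − (-0.40)(-0.35)] = 0.3800
  C_22 = (0.90)(0.80) − (-0.40)(-0.20) = 0.6400
  C_23 = −[(0.90)(-0.35) − (-0.30)(-0.20)] = 0.3750
  C_31 = (-0.30)(-0.20) − (-0.40)(0.90) = 0.4200
  C_32 = −[(0.90)(-0.20) − (-0.40)(-0.20)] = 0.2600
  C_33 = (0.90)(0.90) − (-0.30)(-0.20) = 0.7500
det(I−A) = Σ_j (I−A)_1j·C_1j = (0.90)(0.6500) + (-0.30)(0.2000) + (-0.40)(0.2500) = 0.4250
adj(I−A) = Cᵀ =
  [ 0.6500   0.3800   0.4200]
  [ 0.2000   0.6400   0.2600]
  [ 0.2500   0.3750   0.7500]
(I − A)⁻¹ = adj(I−A) / det(I−A) ≈
  [   1.5294     0.8941     0.9882]
  [   0.4706     1.5059     0.6118]
  [   0.5882     0.8824     1.7647]
First solve x = (I − A)⁻¹ d = adj(I−A)·d / det(I−A); in particular x_2 = (0.2000·140 + 0.6400·90 + 0.2600·270) / 0.4250 = 155.80 / 0.4250 ≈ 366.5882.
Intermediate flow from 2 to 2: z_22 = a_22 · x_2 = 0.10 × 155.80 / 0.4250 = 15.58 / 0.4250 ≈ 36.66.

z_22 = 36.66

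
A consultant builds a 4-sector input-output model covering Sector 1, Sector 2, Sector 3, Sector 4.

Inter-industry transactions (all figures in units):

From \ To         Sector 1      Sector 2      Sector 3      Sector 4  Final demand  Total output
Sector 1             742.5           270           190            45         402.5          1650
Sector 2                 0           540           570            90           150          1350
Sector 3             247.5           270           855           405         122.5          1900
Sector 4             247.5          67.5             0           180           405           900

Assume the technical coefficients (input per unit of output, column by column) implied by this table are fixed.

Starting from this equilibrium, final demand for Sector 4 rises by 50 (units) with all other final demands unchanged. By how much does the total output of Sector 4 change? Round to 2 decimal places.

Δx_4 = 74.95

Technical coefficients a_ij = z_ij / X_j:
  a_11 = 742.5/1650 = 0.45, a_21 = 0/1650 = 0.00, a_31 = 247.5/1650 = 0.15, a_41 = 247.5/1650 = 0.15
  a_12 = 270/1350 = 0.20, a_22 = 540/1350 = 0.40, a_32 = 270/1350 = 0.20, a_42 = 67.5/1350 = 0.05
  a_13 = 190/1900 = 0.10, a_23 = 570/1900 = 0.30, a_33 = 855/1900 = 0.45, a_43 = 0/1900 = 0.00
  a_14 = 45/900 = 0.05, a_24 = 90/900 = 0.10, a_34 = 405/900 = 0.45, a_44 = 180/900 = 0.20
I − A =
  [   0.55    -0.20    -0.10    -0.05]
  [   0.00     0.60    -0.30    -0.10]
  [  -0.15    -0.20     0.55    -0.45]
  [  -0.15    -0.05     0.00     0.80]
Compute the cofactors C_ij = (−1)^(i+j)·(3×3 minor ij) of I−A; the adjugate is their transpose:
adj(I−A) = Cᵀ =
  [ 0.206500   0.107625   0.096250   0.080500]
  [ 0.064500   0.219125   0.131250   0.105250]
  [ 0.114750   0.136750   0.253750   0.167000]
  [ 0.042750   0.033875   0.026250   0.130500]
det(I−A) = Σ_j (I−A)_1j·C_1j = (0.55)(0.206500) + (-0.20)(0.064500) + (-0.10)(0.114750) + (-0.05)(0.042750) = 0.0870625
(I − A)⁻¹ = adj(I−A) / det(I−A) ≈
  [   2.3719     1.2362     1.1055     0.9246]
  [   0.7408     2.5169     1.5075     1.2089]
  [   1.3180     1.5707     2.9146     1.9182]
  [   0.4910     0.3891     0.3015     1.4989]
Δx = (I − A)⁻¹ Δd with Δd having +50 in the Sector 4 component and 0 elsewhere.
So Δx_4 = L_44 · (+50), where L_44 = adj(I−A)_44 / det(I−A) = 0.130500 / 0.0870625.
Δx_4 = 0.130500 × (+50) / 0.0870625 = 6.525 / 0.0870625 ≈ 74.95.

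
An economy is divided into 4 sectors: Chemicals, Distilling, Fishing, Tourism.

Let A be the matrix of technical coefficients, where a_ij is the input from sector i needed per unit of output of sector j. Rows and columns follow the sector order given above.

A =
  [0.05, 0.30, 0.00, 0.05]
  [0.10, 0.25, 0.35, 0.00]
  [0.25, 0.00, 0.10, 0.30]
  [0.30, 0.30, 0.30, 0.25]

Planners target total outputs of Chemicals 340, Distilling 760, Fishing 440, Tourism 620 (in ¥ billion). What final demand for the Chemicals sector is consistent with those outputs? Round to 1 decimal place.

d_C = 64.0

I − A =
  [   0.95    -0.30     0.00    -0.05]
  [  -0.10     0.75    -0.35     0.00]
  [  -0.25     0.00     0.90    -0.30]
  [  -0.30    -0.30    -0.30     0.75]
d = (I − A) x:
  d_C = (+0.95)·340 + (-0.30)·760 + (+0.00)·440 + (-0.05)·620 = 64.0
  d_D = (-0.10)·340 + (+0.75)·760 + (-0.35)·440 + (+0.00)·620 = 382.0
  d_F = (-0.25)·340 + (+0.00)·760 + (+0.90)·440 + (-0.30)·620 = 125.0
  d_T = (-0.30)·340 + (-0.30)·760 + (-0.30)·440 + (+0.75)·620 = 3.0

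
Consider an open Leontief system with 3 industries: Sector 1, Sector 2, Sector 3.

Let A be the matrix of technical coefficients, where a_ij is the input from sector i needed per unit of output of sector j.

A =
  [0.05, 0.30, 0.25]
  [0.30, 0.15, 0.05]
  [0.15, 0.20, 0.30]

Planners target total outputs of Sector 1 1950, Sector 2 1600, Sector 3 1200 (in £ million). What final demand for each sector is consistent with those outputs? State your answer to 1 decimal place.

I − A =
  [   0.95    -0.30    -0.25]
  [  -0.30     0.85    -0.05]
  [  -0.15    -0.20     0.70]
d = (I − A) x:
  d_1 = (+0.95)·1950 + (-0.30)·1600 + (-0.25)·1200 = 1072.5
  d_2 = (-0.30)·1950 + (+0.85)·1600 + (-0.05)·1200 = 715.0
  d_3 = (-0.15)·1950 + (-0.20)·1600 + (+0.70)·1200 = 227.5

d_1 = 1072.5, d_2 = 715.0, d_3 = 227.5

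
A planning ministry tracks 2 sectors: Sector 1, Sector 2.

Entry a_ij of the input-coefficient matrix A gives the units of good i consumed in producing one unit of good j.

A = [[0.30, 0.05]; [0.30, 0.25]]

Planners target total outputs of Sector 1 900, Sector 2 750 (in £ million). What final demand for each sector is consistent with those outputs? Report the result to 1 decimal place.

d_1 = 592.5, d_2 = 292.5

I − A =
  [   0.70    -0.05]
  [  -0.30     0.75]
d = (I − A) x:
  d_1 = (+0.70)·900 + (-0.05)·750 = 592.5
  d_2 = (-0.30)·900 + (+0.75)·750 = 292.5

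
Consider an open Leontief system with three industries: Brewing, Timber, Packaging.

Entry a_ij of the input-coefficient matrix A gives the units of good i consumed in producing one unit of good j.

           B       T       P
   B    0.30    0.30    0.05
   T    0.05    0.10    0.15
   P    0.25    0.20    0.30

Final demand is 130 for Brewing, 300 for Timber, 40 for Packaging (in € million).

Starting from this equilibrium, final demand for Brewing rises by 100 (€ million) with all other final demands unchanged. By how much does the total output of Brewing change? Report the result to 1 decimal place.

I − A =
  [   0.70    -0.30    -0.05]
  [  -0.05     0.90    -0.15]
  [  -0.25    -0.20     0.70]
Cofactors of I−A, C_ij = (−1)^(i+j)·(minor ij) (rows/columns in the sector order above):
  C_11 = (0.90)(0.70) − (-0.15)(-0.20) = 0.6000
  C_12 = −[(-0.05)(0.70) − (-0.15)(-0.25)] = 0.0725
  C_13 = (-0.05)(-0.20) − (0.90)(-0.25) = 0.2350
  C_21 = −[(-0.30)(0.70) − (-0.05)(-0.20)] = 0.2200
  C_22 = (0.70)(0.70) − (-0.05)(-0.25) = 0.4775
  C_23 = −[(0.70)(-0.20) − (-0.30)(-0.25)] = 0.2150
  C_31 = (-0.30)(-0.15) − (-0.05)(0.90) = 0.0900
  C_32 = −[(0.70)(-0.15) − (-0.05)(-0.05)] = 0.1075
  C_33 = (0.70)(0.90) − (-0.30)(-0.05) = 0.6150
det(I−A) = Σ_j (I−A)_1j·C_1j = (0.70)(0.6000) + (-0.30)(0.0725) + (-0.05)(0.2350) = 0.3865
adj(I−A) = Cᵀ =
  [ 0.6000   0.2200   0.0900]
  [ 0.0725   0.4775   0.1075]
  [ 0.2350   0.2150   0.6150]
(I − A)⁻¹ = adj(I−A) / det(I−A) ≈
  [   1.5524     0.5692     0.2329]
  [   0.1876     1.2354     0.2781]
  [   0.6080     0.5563     1.5912]
Δx = (I − A)⁻¹ Δd with Δd having +100 in the Brewing component and 0 elsewhere.
So Δx_B = L_BB · (+100), where L_BB = adj(I−A)_BB / det(I−A) = 0.6000 / 0.3865.
Δx_B = 0.6000 × (+100) / 0.3865 = 60.00 / 0.3865 ≈ 155.2.

Δx_B = 155.2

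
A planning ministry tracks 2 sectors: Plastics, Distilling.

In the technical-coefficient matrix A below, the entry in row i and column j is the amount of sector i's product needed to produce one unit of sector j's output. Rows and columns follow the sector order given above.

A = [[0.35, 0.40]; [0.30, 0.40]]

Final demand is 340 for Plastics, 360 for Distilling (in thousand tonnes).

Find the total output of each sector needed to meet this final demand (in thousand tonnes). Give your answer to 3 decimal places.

x_P = 1288.889, x_D = 1244.444

I − A =
  [   0.65    -0.40]
  [  -0.30     0.60]
det(I−A) = (0.65)(0.60) − (-0.40)(-0.30) = 0.2700
adj(I−A) = [[0.60, 0.40], [0.30, 0.65]]
(I − A)⁻¹ = adj(I−A) / det(I−A) ≈
  [   2.2222     1.4815]
  [   1.1111     2.4074]
x = (I − A)⁻¹ d = adj(I−A)·d / det(I−A), with det(I−A) = 0.2700:
  x_P = (0.60·340 + 0.40·360) / 0.2700 = 348.00 / 0.2700 ≈ 1288.889
  x_D = (0.30·340 + 0.65·360) / 0.2700 = 336.00 / 0.2700 ≈ 1244.444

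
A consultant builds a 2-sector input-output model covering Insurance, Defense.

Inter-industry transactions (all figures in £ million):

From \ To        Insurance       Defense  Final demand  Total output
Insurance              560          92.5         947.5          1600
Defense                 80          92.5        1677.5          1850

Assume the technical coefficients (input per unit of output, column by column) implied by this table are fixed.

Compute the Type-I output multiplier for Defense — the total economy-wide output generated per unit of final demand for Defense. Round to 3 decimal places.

m_D = 1.138

Technical coefficients a_ij = z_ij / X_j:
  a_II = 560/1600 = 0.35, a_DI = 80/1600 = 0.05
  a_ID = 92.5/1850 = 0.05, a_DD = 92.5/1850 = 0.05
I − A =
  [   0.65    -0.05]
  [  -0.05     0.95]
det(I−A) = (0.65)(0.95) − (-0.05)(-0.05) = 0.6150
adj(I−A) = [[0.95, 0.05], [0.05, 0.65]]
(I − A)⁻¹ = adj(I−A) / det(I−A) ≈
  [   1.5447     0.0813]
  [   0.0813     1.0569]
The output multiplier for sector j is the column-j sum of the Leontief inverse (I − A)⁻¹ = adj(I−A) / det(I−A).
Column D of adj(I−A): (0.05, 0.65); det(I−A) = 0.6150.
m_D = (0.05 + 0.65) / 0.6150 = 0.70 / 0.6150 ≈ 1.138.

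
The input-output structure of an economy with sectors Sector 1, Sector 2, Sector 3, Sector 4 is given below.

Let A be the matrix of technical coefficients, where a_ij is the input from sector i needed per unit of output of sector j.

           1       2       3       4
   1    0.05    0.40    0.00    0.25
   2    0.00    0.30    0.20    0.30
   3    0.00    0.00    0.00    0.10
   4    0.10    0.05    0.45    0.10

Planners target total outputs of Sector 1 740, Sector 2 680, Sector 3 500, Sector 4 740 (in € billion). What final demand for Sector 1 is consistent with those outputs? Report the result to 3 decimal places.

I − A =
  [   0.95    -0.40     0.00    -0.25]
  [   0.00     0.70    -0.20    -0.30]
  [   0.00     0.00     1.00    -0.10]
  [  -0.10    -0.05    -0.45     0.90]
d = (I − A) x:
  d_1 = (+0.95)·740 + (-0.40)·680 + (+0.00)·500 + (-0.25)·740 = 246.000
  d_2 = (+0.00)·740 + (+0.70)·680 + (-0.20)·500 + (-0.30)·740 = 154.000
  d_3 = (+0.00)·740 + (+0.00)·680 + (+1.00)·500 + (-0.10)·740 = 426.000
  d_4 = (-0.10)·740 + (-0.05)·680 + (-0.45)·500 + (+0.90)·740 = 333.000

d_1 = 246.000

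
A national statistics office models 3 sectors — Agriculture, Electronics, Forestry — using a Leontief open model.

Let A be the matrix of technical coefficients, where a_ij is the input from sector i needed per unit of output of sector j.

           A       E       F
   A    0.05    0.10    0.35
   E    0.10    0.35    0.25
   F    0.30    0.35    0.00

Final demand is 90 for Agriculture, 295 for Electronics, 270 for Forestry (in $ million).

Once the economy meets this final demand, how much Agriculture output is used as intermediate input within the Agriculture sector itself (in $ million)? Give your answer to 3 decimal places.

z_AA = 21.133

I − A =
  [   0.95    -0.10    -0.35]
  [  -0.10     0.65    -0.25]
  [  -0.30    -0.35     1.00]
Cofactors of I−A, C_ij = (−1)^(i+j)·(minor ij) (rows/columns in the sector order above):
  C_11 = (0.65)(1.00) − (-0.25)(-0.35) = 0.5625
  C_12 = −[(-0.10)(1.00) − (-0.25)(-0.30)] = 0.1750
  C_13 = (-0.10)(-0.35) − (0.65)(-0.30) = 0.2300
  C_21 = −[(-0.10)(1.00) − (-0.35)(-0.35)] = 0.2225
  C_22 = (0.95)(1.00) − (-0.35)(-0.30) = 0.8450
  C_23 = −[(0.95)(-0.35) − (-0.10)(-0.30)] = 0.3625
  C_31 = (-0.10)(-0.25) − (-0.35)(0.65) = 0.2525
  C_32 = −[(0.95)(-0.25) − (-0.35)(-0.10)] = 0.2725
  C_33 = (0.95)(0.65) − (-0.10)(-0.10) = 0.6075
det(I−A) = Σ_j (I−A)_1j·C_1j = (0.95)(0.5625) + (-0.10)(0.1750) + (-0.35)(0.2300) = 0.436375
adj(I−A) = Cᵀ =
  [ 0.5625   0.2225   0.2525]
  [ 0.1750   0.8450   0.2725]
  [ 0.2300   0.3625   0.6075]
(I − A)⁻¹ = adj(I−A) / det(I−A) ≈
  [   1.2890     0.5099     0.5786]
  [   0.4010     1.9364     0.6245]
  [   0.5271     0.8307     1.3922]
First solve x = (I − A)⁻¹ d = adj(I−A)·d / det(I−A); in particular x_A = (0.5625·90 + 0.2225·295 + 0.2525·270) / 0.436375 = 184.4375 / 0.436375 ≈ 422.65826.
Intermediate flow from A to A: z_AA = a_AA · x_A = 0.05 × 184.4375 / 0.436375 = 9.221875 / 0.436375 ≈ 21.133.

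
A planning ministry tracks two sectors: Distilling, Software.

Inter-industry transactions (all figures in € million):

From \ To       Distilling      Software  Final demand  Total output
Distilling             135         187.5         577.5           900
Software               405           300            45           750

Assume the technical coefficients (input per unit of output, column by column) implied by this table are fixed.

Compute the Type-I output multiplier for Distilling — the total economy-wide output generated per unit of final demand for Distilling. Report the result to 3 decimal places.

m_1 = 2.642

Technical coefficients a_ij = z_ij / X_j:
  a_11 = 135/900 = 0.15, a_21 = 405/900 = 0.45
  a_12 = 187.5/750 = 0.25, a_22 = 300/750 = 0.40
I − A =
  [   0.85    -0.25]
  [  -0.45     0.60]
det(I−A) = (0.85)(0.60) − (-0.25)(-0.45) = 0.3975
adj(I−A) = [[0.60, 0.25], [0.45, 0.85]]
(I − A)⁻¹ = adj(I−A) / det(I−A) ≈
  [   1.5094     0.6289]
  [   1.1321     2.1384]
The output multiplier for sector j is the column-j sum of the Leontief inverse (I − A)⁻¹ = adj(I−A) / det(I−A).
Column 1 of adj(I−A): (0.60, 0.45); det(I−A) = 0.3975.
m_1 = (0.60 + 0.45) / 0.3975 = 1.05 / 0.3975 ≈ 2.642.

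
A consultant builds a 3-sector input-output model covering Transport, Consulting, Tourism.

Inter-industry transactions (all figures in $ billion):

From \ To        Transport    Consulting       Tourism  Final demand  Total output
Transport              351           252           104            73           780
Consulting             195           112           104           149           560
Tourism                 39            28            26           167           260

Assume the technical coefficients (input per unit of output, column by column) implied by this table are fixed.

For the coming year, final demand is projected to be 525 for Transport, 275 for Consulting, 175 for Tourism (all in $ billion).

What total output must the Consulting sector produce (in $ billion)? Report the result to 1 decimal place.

x_2 = 1242.4

Technical coefficients a_ij = z_ij / X_j:
  a_11 = 351/780 = 0.45, a_21 = 195/780 = 0.25, a_31 = 39/780 = 0.05
  a_12 = 252/560 = 0.45, a_22 = 112/560 = 0.20, a_32 = 28/560 = 0.05
  a_13 = 104/260 = 0.40, a_23 = 104/260 = 0.40, a_33 = 26/260 = 0.10
I − A =
  [   0.55    -0.45    -0.40]
  [  -0.25     0.80    -0.40]
  [  -0.05    -0.05     0.90]
Cofactors of I−A, C_ij = (−1)^(i+j)·(minor ij) (rows/columns in the sector order above):
  C_11 = (0.80)(0.90) − (-0.40)(-0.05) = 0.7000
  C_12 = −[(-0.25)(0.90) − (-0.40)(-0.05)] = 0.2450
  C_13 = (-0.25)(-0.05) − (0.80)(-0.05) = 0.0525
  C_21 = −[(-0.45)(0.90) − (-0.40)(-0.05)] = 0.4250
  C_22 = (0.55)(0.90) − (-0.40)(-0.05) = 0.4750
  C_23 = −[(0.55)(-0.05) − (-0.45)(-0.05)] = 0.0500
  C_31 = (-0.45)(-0.40) − (-0.40)(0.80) = 0.5000
  C_32 = −[(0.55)(-0.40) − (-0.40)(-0.25)] = 0.3200
  C_33 = (0.55)(0.80) − (-0.45)(-0.25) = 0.3275
det(I−A) = Σ_j (I−A)_1j·C_1j = (0.55)(0.7000) + (-0.45)(0.2450) + (-0.40)(0.0525) = 0.25375
adj(I−A) = Cᵀ =
  [ 0.7000   0.4250   0.5000]
  [ 0.2450   0.4750   0.3200]
  [ 0.0525   0.0500   0.3275]
(I − A)⁻¹ = adj(I−A) / det(I−A) ≈
  [   2.7586     1.6749     1.9704]
  [   0.9655     1.8719     1.2611]
  [   0.2069     0.1970     1.2906]
x = (I − A)⁻¹ d = adj(I−A)·d / det(I−A), with det(I−A) = 0.25375:
  x_1 = (0.7000·525 + 0.4250·275 + 0.5000·175) / 0.25375 = 571.875 / 0.25375 ≈ 2253.7
  x_2 = (0.2450·525 + 0.4750·275 + 0.3200·175) / 0.25375 = 315.25 / 0.25375 ≈ 1242.4
  x_3 = (0.0525·525 + 0.0500·275 + 0.3275·175) / 0.25375 = 98.625 / 0.25375 ≈ 388.7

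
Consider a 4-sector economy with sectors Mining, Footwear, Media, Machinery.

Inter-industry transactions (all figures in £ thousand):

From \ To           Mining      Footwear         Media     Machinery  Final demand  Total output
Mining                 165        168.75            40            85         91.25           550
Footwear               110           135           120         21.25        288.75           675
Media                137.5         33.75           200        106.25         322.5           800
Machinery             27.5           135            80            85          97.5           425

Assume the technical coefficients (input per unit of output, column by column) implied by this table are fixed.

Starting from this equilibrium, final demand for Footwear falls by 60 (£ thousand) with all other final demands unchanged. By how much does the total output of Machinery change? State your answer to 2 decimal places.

Technical coefficients a_ij = z_ij / X_j:
  a_11 = 165/550 = 0.30, a_21 = 110/550 = 0.20, a_31 = 137.5/550 = 0.25, a_41 = 27.5/550 = 0.05
  a_12 = 168.75/675 = 0.25, a_22 = 135/675 = 0.20, a_32 = 33.75/675 = 0.05, a_42 = 135/675 = 0.20
  a_13 = 40/800 = 0.05, a_23 = 120/800 = 0.15, a_33 = 200/800 = 0.25, a_43 = 80/800 = 0.10
  a_14 = 85/425 = 0.20, a_24 = 21.25/425 = 0.05, a_34 = 106.25/425 = 0.25, a_44 = 85/425 = 0.20
I − A =
  [   0.70    -0.25    -0.05    -0.20]
  [  -0.20     0.80    -0.15    -0.05]
  [  -0.25    -0.05     0.75    -0.25]
  [  -0.05    -0.20    -0.10     0.80]
Compute the cofactors C_ij = (−1)^(i+j)·(3×3 minor ij) of I−A; the adjugate is their transpose:
adj(I−A) = Cᵀ =
  [ 0.438750   0.179250   0.084750   0.147375]
  [ 0.150000   0.379375   0.098125   0.091875]
  [ 0.185625   0.125625   0.384375   0.174375]
  [ 0.088125   0.121750   0.077875   0.357375]
det(I−A) = Σ_j (I−A)_1j·C_1j = (0.70)(0.438750) + (-0.25)(0.150000) + (-0.05)(0.185625) + (-0.20)(0.088125) = 0.24271875
(I − A)⁻¹ = adj(I−A) / det(I−A) ≈
  [   1.8076     0.7385     0.3492     0.6072]
  [   0.6180     1.5630     0.4043     0.3785]
  [   0.7648     0.5176     1.5836     0.7184]
  [   0.3631     0.5016     0.3208     1.4724]
Δx = (I − A)⁻¹ Δd with Δd having -60 in the Footwear component and 0 elsewhere.
So Δx_4 = L_42 · (-60), where L_42 = adj(I−A)_42 / det(I−A) = 0.121750 / 0.24271875.
Δx_4 = 0.121750 × (-60) / 0.24271875 = -7.305 / 0.24271875 ≈ -30.10.

Δx_4 = -30.10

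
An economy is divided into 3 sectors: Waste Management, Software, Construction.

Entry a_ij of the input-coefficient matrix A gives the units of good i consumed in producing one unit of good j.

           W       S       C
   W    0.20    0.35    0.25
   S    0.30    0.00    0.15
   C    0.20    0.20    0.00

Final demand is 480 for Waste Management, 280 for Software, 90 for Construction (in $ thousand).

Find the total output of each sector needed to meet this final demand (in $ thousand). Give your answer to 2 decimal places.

I − A =
  [   0.80    -0.35    -0.25]
  [  -0.30     1.00    -0.15]
  [  -0.20    -0.20     1.00]
Cofactors of I−A, C_ij = (−1)^(i+j)·(minor ij) (rows/columns in the sector order above):
  C_11 = (1.00)(1.00) − (-0.15)(-0.20) = 0.9700
  C_12 = −[(-0.30)(1.00) − (-0.15)(-0.20)] = 0.3300
  C_13 = (-0.30)(-0.20) − (1.00)(-0.20) = 0.2600
  C_21 = −[(-0.35)(1.00) − (-0.25)(-0.20)] = 0.4000
  C_22 = (0.80)(1.00) − (-0.25)(-0.20) = 0.7500
  C_23 = −[(0.80)(-0.20) − (-0.35)(-0.20)] = 0.2300
  C_31 = (-0.35)(-0.15) − (-0.25)(1.00) = 0.3025
  C_32 = −[(0.80)(-0.15) − (-0.25)(-0.30)] = 0.1950
  C_33 = (0.80)(1.00) − (-0.35)(-0.30) = 0.6950
det(I−A) = Σ_j (I−A)_1j·C_1j = (0.80)(0.9700) + (-0.35)(0.3300) + (-0.25)(0.2600) = 0.5955
adj(I−A) = Cᵀ =
  [ 0.9700   0.4000   0.3025]
  [ 0.3300   0.7500   0.1950]
  [ 0.2600   0.2300   0.6950]
(I − A)⁻¹ = adj(I−A) / det(I−A) ≈
  [   1.6289     0.6717     0.5080]
  [   0.5542     1.2594     0.3275]
  [   0.4366     0.3862     1.1671]
x = (I − A)⁻¹ d = adj(I−A)·d / det(I−A), with det(I−A) = 0.5955:
  x_W = (0.9700·480 + 0.4000·280 + 0.3025·90) / 0.5955 = 604.825 / 0.5955 ≈ 1015.66
  x_S = (0.3300·480 + 0.7500·280 + 0.1950·90) / 0.5955 = 385.95 / 0.5955 ≈ 648.11
  x_C = (0.2600·480 + 0.2300·280 + 0.6950·90) / 0.5955 = 251.75 / 0.5955 ≈ 422.75

x_W = 1015.66, x_S = 648.11, x_C = 422.75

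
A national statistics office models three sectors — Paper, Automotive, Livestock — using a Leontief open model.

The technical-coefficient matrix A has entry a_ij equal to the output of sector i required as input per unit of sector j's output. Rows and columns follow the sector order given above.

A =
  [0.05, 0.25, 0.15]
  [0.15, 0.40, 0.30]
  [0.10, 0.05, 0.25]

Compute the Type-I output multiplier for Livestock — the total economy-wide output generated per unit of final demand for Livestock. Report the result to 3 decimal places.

m_3 = 2.735

I − A =
  [   0.95    -0.25    -0.15]
  [  -0.15     0.60    -0.30]
  [  -0.10    -0.05     0.75]
Cofactors of I−A, C_ij = (−1)^(i+j)·(minor ij) (rows/columns in the sector order above):
  C_11 = (0.60)(0.75) − (-0.30)(-0.05) = 0.4350
  C_12 = −[(-0.15)(0.75) − (-0.30)(-0.10)] = 0.1425
  C_13 = (-0.15)(-0.05) − (0.60)(-0.10) = 0.0675
  C_21 = −[(-0.25)(0.75) − (-0.15)(-0.05)] = 0.1950
  C_22 = (0.95)(0.75) − (-0.15)(-0.10) = 0.6975
  C_23 = −[(0.95)(-0.05) − (-0.25)(-0.10)] = 0.0725
  C_31 = (-0.25)(-0.30) − (-0.15)(0.60) = 0.1650
  C_32 = −[(0.95)(-0.30) − (-0.15)(-0.15)] = 0.3075
  C_33 = (0.95)(0.60) − (-0.25)(-0.15) = 0.5325
det(I−A) = Σ_j (I−A)_1j·C_1j = (0.95)(0.4350) + (-0.25)(0.1425) + (-0.15)(0.0675) = 0.3675
adj(I−A) = Cᵀ =
  [ 0.4350   0.1950   0.1650]
  [ 0.1425   0.6975   0.3075]
  [ 0.0675   0.0725   0.5325]
(I − A)⁻¹ = adj(I−A) / det(I−A) ≈
  [   1.1837     0.5306     0.4490]
  [   0.3878     1.8980     0.8367]
  [   0.1837     0.1973     1.4490]
The output multiplier for sector j is the column-j sum of the Leontief inverse (I − A)⁻¹ = adj(I−A) / det(I−A).
Column 3 of adj(I−A): (0.1650, 0.3075, 0.5325); det(I−A) = 0.3675.
m_3 = (0.1650 + 0.3075 + 0.5325) / 0.3675 = 1.005 / 0.3675 ≈ 2.735.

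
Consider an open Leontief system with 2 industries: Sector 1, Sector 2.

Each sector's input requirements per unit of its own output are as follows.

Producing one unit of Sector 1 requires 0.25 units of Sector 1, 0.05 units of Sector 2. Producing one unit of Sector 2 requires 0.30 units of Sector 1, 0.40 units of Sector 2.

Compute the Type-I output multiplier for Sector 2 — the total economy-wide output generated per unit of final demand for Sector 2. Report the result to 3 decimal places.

I − A =
  [   0.75    -0.30]
  [  -0.05     0.60]
det(I−A) = (0.75)(0.60) − (-0.30)(-0.05) = 0.4350
adj(I−A) = [[0.60, 0.30], [0.05, 0.75]]
(I − A)⁻¹ = adj(I−A) / det(I−A) ≈
  [   1.3793     0.6897]
  [   0.1149     1.7241]
The output multiplier for sector j is the column-j sum of the Leontief inverse (I − A)⁻¹ = adj(I−A) / det(I−A).
Column 2 of adj(I−A): (0.30, 0.75); det(I−A) = 0.4350.
m_2 = (0.30 + 0.75) / 0.4350 = 1.05 / 0.4350 ≈ 2.414.

m_2 = 2.414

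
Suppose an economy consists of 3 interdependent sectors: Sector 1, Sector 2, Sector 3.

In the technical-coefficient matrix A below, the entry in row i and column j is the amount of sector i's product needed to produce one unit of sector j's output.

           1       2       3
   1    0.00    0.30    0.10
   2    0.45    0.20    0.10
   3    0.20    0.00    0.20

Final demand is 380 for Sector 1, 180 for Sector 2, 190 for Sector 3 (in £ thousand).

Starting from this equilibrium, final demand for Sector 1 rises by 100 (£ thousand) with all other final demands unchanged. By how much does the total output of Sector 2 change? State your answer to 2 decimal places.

Δx_2 = 74.51

I − A =
  [   1.00    -0.30    -0.10]
  [  -0.45     0.80    -0.10]
  [  -0.20     0.00     0.80]
Cofactors of I−A, C_ij = (−1)^(i+j)·(minor ij) (rows/columns in the sector order above):
  C_11 = (0.80)(0.80) − (-0.10)(0.00) = 0.6400
  C_12 = −[(-0.45)(0.80) − (-0.10)(-0.20)] = 0.3800
  C_13 = (-0.45)(0.00) − (0.80)(-0.20) = 0.1600
  C_21 = −[(-0.30)(0.80) − (-0.10)(0.00)] = 0.2400
  C_22 = (1.00)(0.80) − (-0.10)(-0.20) = 0.7800
  C_23 = −[(1.00)(0.00) − (-0.30)(-0.20)] = 0.0600
  C_31 = (-0.30)(-0.10) − (-0.10)(0.80) = 0.1100
  C_32 = −[(1.00)(-0.10) − (-0.10)(-0.45)] = 0.1450
  C_33 = (1.00)(0.80) − (-0.30)(-0.45) = 0.6650
det(I−A) = Σ_j (I−A)_1j·C_1j = (1.00)(0.6400) + (-0.30)(0.3800) + (-0.10)(0.1600) = 0.5100
adj(I−A) = Cᵀ =
  [ 0.6400   0.2400   0.1100]
  [ 0.3800   0.7800   0.1450]
  [ 0.1600   0.0600   0.6650]
(I − A)⁻¹ = adj(I−A) / det(I−A) ≈
  [   1.2549     0.4706     0.2157]
  [   0.7451     1.5294     0.2843]
  [   0.3137     0.1176     1.3039]
Δx = (I − A)⁻¹ Δd with Δd having +100 in the Sector 1 component and 0 elsewhere.
So Δx_2 = L_21 · (+100), where L_21 = adj(I−A)_21 / det(I−A) = 0.3800 / 0.5100.
Δx_2 = 0.3800 × (+100) / 0.5100 = 38.00 / 0.5100 ≈ 74.51.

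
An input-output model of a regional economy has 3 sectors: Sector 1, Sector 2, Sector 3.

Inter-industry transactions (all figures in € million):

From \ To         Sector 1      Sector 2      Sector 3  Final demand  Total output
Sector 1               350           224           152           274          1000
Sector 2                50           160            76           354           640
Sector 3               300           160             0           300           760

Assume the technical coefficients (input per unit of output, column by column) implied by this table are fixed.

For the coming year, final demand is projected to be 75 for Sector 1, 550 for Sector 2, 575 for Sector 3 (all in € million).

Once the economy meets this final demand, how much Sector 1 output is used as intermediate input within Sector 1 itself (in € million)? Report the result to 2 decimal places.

z_11 = 336.73

Technical coefficients a_ij = z_ij / X_j:
  a_11 = 350/1000 = 0.35, a_21 = 50/1000 = 0.05, a_31 = 300/1000 = 0.30
  a_12 = 224/640 = 0.35, a_22 = 160/640 = 0.25, a_32 = 160/640 = 0.25
  a_13 = 152/760 = 0.20, a_23 = 76/760 = 0.10, a_33 = 0/760 = 0.00
I − A =
  [   0.65    -0.35    -0.20]
  [  -0.05     0.75    -0.10]
  [  -0.30    -0.25     1.00]
Cofactors of I−A, C_ij = (−1)^(i+j)·(minor ij) (rows/columns in the sector order above):
  C_11 = (0.75)(1.00) − (-0.10)(-0.25) = 0.7250
  C_12 = −[(-0.05)(1.00) − (-0.10)(-0.30)] = 0.0800
  C_13 = (-0.05)(-0.25) − (0.75)(-0.30) = 0.2375
  C_21 = −[(-0.35)(1.00) − (-0.20)(-0.25)] = 0.4000
  C_22 = (0.65)(1.00) − (-0.20)(-0.30) = 0.5900
  C_23 = −[(0.65)(-0.25) − (-0.35)(-0.30)] = 0.2675
  C_31 = (-0.35)(-0.10) − (-0.20)(0.75) = 0.1850
  C_32 = −[(0.65)(-0.10) − (-0.20)(-0.05)] = 0.0750
  C_33 = (0.65)(0.75) − (-0.35)(-0.05) = 0.4700
det(I−A) = Σ_j (I−A)_1j·C_1j = (0.65)(0.7250) + (-0.35)(0.0800) + (-0.20)(0.2375) = 0.39575
adj(I−A) = Cᵀ =
  [ 0.7250   0.4000   0.1850]
  [ 0.0800   0.5900   0.0750]
  [ 0.2375   0.2675   0.4700]
(I − A)⁻¹ = adj(I−A) / det(I−A) ≈
  [   1.8320     1.0107     0.4675]
  [   0.2021     1.4908     0.1895]
  [   0.6001     0.6759     1.1876]
First solve x = (I − A)⁻¹ d = adj(I−A)·d / det(I−A); in particular x_1 = (0.7250·75 + 0.4000·550 + 0.1850·575) / 0.39575 = 380.75 / 0.39575 ≈ 962.0973.
Intermediate flow from 1 to 1: z_11 = a_11 · x_1 = 0.35 × 380.75 / 0.39575 = 133.2625 / 0.39575 ≈ 336.73.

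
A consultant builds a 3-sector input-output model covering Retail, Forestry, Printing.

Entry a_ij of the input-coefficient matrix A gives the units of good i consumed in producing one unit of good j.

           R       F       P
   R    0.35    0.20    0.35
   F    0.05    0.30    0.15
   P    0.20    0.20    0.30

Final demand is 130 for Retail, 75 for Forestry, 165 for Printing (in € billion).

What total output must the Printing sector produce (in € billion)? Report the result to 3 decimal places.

x_P = 452.570

I − A =
  [   0.65    -0.20    -0.35]
  [  -0.05     0.70    -0.15]
  [  -0.20    -0.20     0.70]
Cofactors of I−A, C_ij = (−1)^(i+j)·(minor ij) (rows/columns in the sector order above):
  C_11 = (0.70)(0.70) − (-0.15)(-0.20) = 0.4600
  C_12 = −[(-0.05)(0.70) − (-0.15)(-0.20)] = 0.0650
  C_13 = (-0.05)(-0.20) − (0.70)(-0.20) = 0.1500
  C_21 = −[(-0.20)(0.70) − (-0.35)(-0.20)] = 0.2100
  C_22 = (0.65)(0.70) − (-0.35)(-0.20) = 0.3850
  C_23 = −[(0.65)(-0.20) − (-0.20)(-0.20)] = 0.1700
  C_31 = (-0.20)(-0.15) − (-0.35)(0.70) = 0.2750
  C_32 = −[(0.65)(-0.15) − (-0.35)(-0.05)] = 0.1150
  C_33 = (0.65)(0.70) − (-0.20)(-0.05) = 0.4450
det(I−A) = Σ_j (I−A)_1j·C_1j = (0.65)(0.4600) + (-0.20)(0.0650) + (-0.35)(0.1500) = 0.2335
adj(I−A) = Cᵀ =
  [ 0.4600   0.2100   0.2750]
  [ 0.0650   0.3850   0.1150]
  [ 0.1500   0.1700   0.4450]
(I − A)⁻¹ = adj(I−A) / det(I−A) ≈
  [   1.9700     0.8994     1.1777]
  [   0.2784     1.6488     0.4925]
  [   0.6424     0.7281     1.9058]
x = (I − A)⁻¹ d = adj(I−A)·d / det(I−A), with det(I−A) = 0.2335:
  x_R = (0.4600·130 + 0.2100·75 + 0.2750·165) / 0.2335 = 120.925 / 0.2335 ≈ 517.880
  x_F = (0.0650·130 + 0.3850·75 + 0.1150·165) / 0.2335 = 56.30 / 0.2335 ≈ 241.113
  x_P = (0.1500·130 + 0.1700·75 + 0.4450·165) / 0.2335 = 105.675 / 0.2335 ≈ 452.570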